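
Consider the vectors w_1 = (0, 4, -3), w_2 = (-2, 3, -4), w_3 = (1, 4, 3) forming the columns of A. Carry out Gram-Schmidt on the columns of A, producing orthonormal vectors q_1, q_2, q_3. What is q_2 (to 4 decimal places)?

w_1 = (0, 4, -3); ‖w_1‖ = 5.0000, so q_1 = (0.0000, 0.8000, -0.6000).
q_1·w_2 = 0.0000·(-2) + 0.8000·3 + (-0.6000)·(-4) = 4.8000.
u_2 = w_2 − 4.8000·q_1 = (-2.0000, -0.8400, -1.1200).
‖u_2‖ = 2.4413, so q_2 = (-0.8192, -0.3441, -0.4588).

q_2 = (-0.8192, -0.3441, -0.4588)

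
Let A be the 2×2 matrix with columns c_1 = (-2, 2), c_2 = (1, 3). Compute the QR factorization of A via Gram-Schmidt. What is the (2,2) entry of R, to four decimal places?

c_1 = (-2, 2); ‖c_1‖ = 2.8284, so q_1 = (-0.7071, 0.7071).
q_1·c_2 = (-0.7071)·1 + 0.7071·3 = 1.4142.
u_2 = c_2 − 1.4142·q_1 = (2.0000, 2.0000).
r_{22} = ‖u_2‖ = 2.8284.

r_{22} = 2.8284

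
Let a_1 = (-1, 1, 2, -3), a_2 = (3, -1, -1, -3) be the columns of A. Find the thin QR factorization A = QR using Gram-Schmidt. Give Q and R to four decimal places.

Q = [[-0.2582, 0.7265], [0.2582, -0.2724], [0.5164, -0.3179], [-0.7746, -0.5449]], R = [[3.8730, 0.7746], [0.0000, 4.4045]]

a_1 = (-1, 1, 2, -3); ‖a_1‖ = 3.8730, so e_1 = (-0.2582, 0.2582, 0.5164, -0.7746).
e_1·a_2 = (-0.2582)·3 + 0.2582·(-1) + 0.5164·(-1) + (-0.7746)·(-3) = 0.7746.
u_2 = a_2 − 0.7746·e_1 = (3.2000, -1.2000, -1.4000, -2.4000).
‖u_2‖ = 4.4045, so e_2 = (0.7265, -0.2724, -0.3179, -0.5449).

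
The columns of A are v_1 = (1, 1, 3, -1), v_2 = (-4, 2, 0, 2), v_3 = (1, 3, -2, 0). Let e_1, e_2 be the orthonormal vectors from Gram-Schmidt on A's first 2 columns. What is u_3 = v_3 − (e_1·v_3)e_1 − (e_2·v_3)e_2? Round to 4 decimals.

v_1 = (1, 1, 3, -1); ‖v_1‖ = 3.4641, so e_1 = (0.2887, 0.2887, 0.8660, -0.2887).
e_1·v_2 = 0.2887·(-4) + 0.2887·2 + 0.8660·0 + (-0.2887)·2 = -1.1547.
u_2 = v_2 + 1.1547·e_1 = (-3.6667, 2.3333, 1.0000, 1.6667).
‖u_2‖ = 4.7610, so e_2 = (-0.7702, 0.4901, 0.2100, 0.3501).
e_1·v_3 = 0.2887·1 + 0.2887·3 + 0.8660·(-2) + (-0.2887)·0 = -0.5774; e_2·v_3 = (-0.7702)·1 + 0.4901·3 + 0.2100·(-2) + 0.3501·0 = 0.2801.
u_3 = v_3 + 0.5774·e_1 − 0.2801·e_2 = (1.3824, 3.0294, -1.5588, -0.2647).

u_3 = (1.3824, 3.0294, -1.5588, -0.2647)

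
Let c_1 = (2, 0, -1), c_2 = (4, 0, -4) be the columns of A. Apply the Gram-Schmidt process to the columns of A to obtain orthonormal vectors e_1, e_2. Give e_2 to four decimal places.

e_2 = (-0.4472, 0.0000, -0.8944)

e_1 = c_1/‖c_1‖ = (2, 0, -1)/2.2361 = (0.8944, 0.0000, -0.4472).
r_{12} = e_1·c_2 = 5.3666.
u_2 = c_2 − 5.3666·e_1 = (-0.8000, 0.0000, -1.6000).
‖u_2‖ = 1.7889, so e_2 = (-0.4472, 0.0000, -0.8944).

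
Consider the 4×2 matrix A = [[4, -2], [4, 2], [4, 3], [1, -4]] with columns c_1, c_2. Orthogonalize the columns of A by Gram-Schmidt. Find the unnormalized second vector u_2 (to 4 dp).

u_2 = (-2.6531, 1.3469, 2.3469, -4.1633)

q_1 = c_1/‖c_1‖ = (4, 4, 4, 1)/7.0000 = (0.5714, 0.5714, 0.5714, 0.1429).
r_{12} = q_1·c_2 = 1.1429.
u_2 = c_2 − 1.1429·q_1 = (-2.6531, 1.3469, 2.3469, -4.1633).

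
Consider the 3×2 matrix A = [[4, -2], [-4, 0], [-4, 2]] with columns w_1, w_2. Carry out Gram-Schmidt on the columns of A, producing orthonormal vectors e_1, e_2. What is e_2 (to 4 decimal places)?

e_2 = (-0.4082, -0.8165, 0.4082)

e_1 = w_1/‖w_1‖ = (4, -4, -4)/6.9282 = (0.5774, -0.5774, -0.5774).
r_{12} = e_1·w_2 = -2.3094.
u_2 = w_2 + 2.3094·e_1 = (-0.6667, -1.3333, 0.6667).
‖u_2‖ = 1.6330, so e_2 = (-0.4082, -0.8165, 0.4082).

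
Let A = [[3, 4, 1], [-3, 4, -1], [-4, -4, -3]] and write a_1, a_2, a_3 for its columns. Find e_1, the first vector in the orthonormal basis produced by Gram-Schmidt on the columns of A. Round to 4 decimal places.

e_1 = (0.5145, -0.5145, -0.6860)

a_1 = (3, -3, -4); ‖a_1‖ = 5.8310, so e_1 = (0.5145, -0.5145, -0.6860).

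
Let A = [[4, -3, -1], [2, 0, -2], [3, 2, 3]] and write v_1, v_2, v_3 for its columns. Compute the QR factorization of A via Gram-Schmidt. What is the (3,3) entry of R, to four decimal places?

r_{33} = 2.5993

e_1 = v_1/‖v_1‖ = (4, 2, 3)/5.3852 = (0.7428, 0.3714, 0.5571).
r_{12} = e_1·v_2 = -1.1142.
u_2 = v_2 + 1.1142·e_1 = (-2.1724, 0.4138, 2.6207).
‖u_2‖ = 3.4291, so e_2 = (-0.6335, 0.1207, 0.7643).
r_{13} = e_1·v_3 = 0.1857; r_{23} = e_2·v_3 = 2.6849.
u_3 = v_3 − 0.1857·e_1 − 2.6849·e_2 = (0.5630, -2.3930, 0.8446).
r_{33} = ‖u_3‖ = 2.5993.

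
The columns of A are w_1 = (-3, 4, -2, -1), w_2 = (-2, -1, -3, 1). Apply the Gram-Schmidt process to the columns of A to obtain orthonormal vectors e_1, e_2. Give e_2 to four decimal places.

e_2 = (-0.3556, -0.5288, -0.6929, 0.3373)

w_1 = (-3, 4, -2, -1); ‖w_1‖ = 5.4772, so e_1 = (-0.5477, 0.7303, -0.3651, -0.1826).
e_1·w_2 = (-0.5477)·(-2) + 0.7303·(-1) + (-0.3651)·(-3) + (-0.1826)·1 = 1.2780.
u_2 = w_2 − 1.2780·e_1 = (-1.3000, -1.9333, -2.5333, 1.2333).
‖u_2‖ = 3.6560, so e_2 = (-0.3556, -0.5288, -0.6929, 0.3373).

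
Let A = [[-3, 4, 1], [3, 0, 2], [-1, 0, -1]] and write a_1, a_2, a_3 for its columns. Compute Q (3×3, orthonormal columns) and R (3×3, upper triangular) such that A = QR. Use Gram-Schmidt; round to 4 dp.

Q = [[-0.6882, 0.7255, 0.0000], [0.6882, 0.6529, -0.3162], [-0.2294, -0.2176, -0.9487]], R = [[4.3589, -2.7530, 0.9177], [0.0000, 2.9019, 2.2490], [0.0000, 0.0000, 0.3162]]

q_1 = a_1/‖a_1‖ = (-3, 3, -1)/4.3589 = (-0.6882, 0.6882, -0.2294).
r_{12} = q_1·a_2 = -2.7530.
u_2 = a_2 + 2.7530·q_1 = (2.1053, 1.8947, -0.6316).
‖u_2‖ = 2.9019, so q_2 = (0.7255, 0.6529, -0.2176).
r_{13} = q_1·a_3 = 0.9177; r_{23} = q_2·a_3 = 2.2490.
u_3 = a_3 − 0.9177·q_1 − 2.2490·q_2 = (0.0000, -0.1000, -0.3000).
‖u_3‖ = 0.3162, so q_3 = (0.0000, -0.3162, -0.9487).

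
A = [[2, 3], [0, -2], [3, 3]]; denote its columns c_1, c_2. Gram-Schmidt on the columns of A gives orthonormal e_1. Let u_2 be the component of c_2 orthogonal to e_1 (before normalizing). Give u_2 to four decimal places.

u_2 = (0.6923, -2.0000, -0.4615)

c_1 = (2, 0, 3); ‖c_1‖ = 3.6056, so e_1 = (0.5547, 0.0000, 0.8321).
e_1·c_2 = 0.5547·3 + 0.0000·(-2) + 0.8321·3 = 4.1603.
u_2 = c_2 − 4.1603·e_1 = (0.6923, -2.0000, -0.4615).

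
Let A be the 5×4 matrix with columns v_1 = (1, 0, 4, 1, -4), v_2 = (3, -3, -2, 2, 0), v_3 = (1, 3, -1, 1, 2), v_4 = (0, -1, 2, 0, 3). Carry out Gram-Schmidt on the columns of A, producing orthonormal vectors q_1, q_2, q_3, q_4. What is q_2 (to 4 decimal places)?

v_1 = (1, 0, 4, 1, -4); ‖v_1‖ = 5.8310, so q_1 = (0.1715, 0.0000, 0.6860, 0.1715, -0.6860).
q_1·v_2 = 0.1715·3 + 0.0000·(-3) + 0.6860·(-2) + 0.1715·2 + (-0.6860)·0 = -0.5145.
u_2 = v_2 + 0.5145·q_1 = (3.0882, -3.0000, -1.6471, 2.0882, -0.3529).
‖u_2‖ = 5.0730, so q_2 = (0.6088, -0.5914, -0.3247, 0.4116, -0.0696).

q_2 = (0.6088, -0.5914, -0.3247, 0.4116, -0.0696)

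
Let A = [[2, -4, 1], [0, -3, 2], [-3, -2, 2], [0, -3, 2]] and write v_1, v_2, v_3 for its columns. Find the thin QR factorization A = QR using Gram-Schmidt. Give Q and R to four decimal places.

v_1 = (2, 0, -3, 0); ‖v_1‖ = 3.6056, so q_1 = (0.5547, 0.0000, -0.8321, 0.0000).
q_1·v_2 = 0.5547·(-4) + 0.0000·(-3) + (-0.8321)·(-2) + 0.0000·(-3) = -0.5547.
u_2 = v_2 + 0.5547·q_1 = (-3.6923, -3.0000, -2.4615, -3.0000).
‖u_2‖ = 6.1394, so q_2 = (-0.6014, -0.4886, -0.4009, -0.4886).
q_1·v_3 = 0.5547·1 + 0.0000·2 + (-0.8321)·2 + 0.0000·2 = -1.1094; q_2·v_3 = (-0.6014)·1 + (-0.4886)·2 + (-0.4009)·2 + (-0.4886)·2 = -3.3579.
u_3 = v_3 + 1.1094·q_1 + 3.3579·q_2 = (-0.4041, 0.3592, -0.2694, 0.3592).
‖u_3‖ = 0.7028, so q_3 = (-0.5750, 0.5111, -0.3833, 0.5111).

Q = [[0.5547, -0.6014, -0.5750], [0.0000, -0.4886, 0.5111], [-0.8321, -0.4009, -0.3833], [0.0000, -0.4886, 0.5111]], R = [[3.6056, -0.5547, -1.1094], [0.0000, 6.1394, -3.3579], [0.0000, 0.0000, 0.7028]]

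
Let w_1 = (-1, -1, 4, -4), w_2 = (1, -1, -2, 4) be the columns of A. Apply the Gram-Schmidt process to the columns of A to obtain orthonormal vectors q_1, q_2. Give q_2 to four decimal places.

w_1 = (-1, -1, 4, -4); ‖w_1‖ = 5.8310, so q_1 = (-0.1715, -0.1715, 0.6860, -0.6860).
q_1·w_2 = (-0.1715)·1 + (-0.1715)·(-1) + 0.6860·(-2) + (-0.6860)·4 = -4.1160.
u_2 = w_2 + 4.1160·q_1 = (0.2941, -1.7059, 0.8235, 1.1765).
‖u_2‖ = 2.2492, so q_2 = (0.1308, -0.7584, 0.3661, 0.5231).

q_2 = (0.1308, -0.7584, 0.3661, 0.5231)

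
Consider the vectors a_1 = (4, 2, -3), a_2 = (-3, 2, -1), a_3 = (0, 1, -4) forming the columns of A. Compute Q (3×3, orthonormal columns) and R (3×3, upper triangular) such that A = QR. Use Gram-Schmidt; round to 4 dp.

Q = [[0.7428, -0.6374, -0.2049], [0.3714, 0.6469, -0.6660], [-0.5571, -0.4186, -0.7172]], R = [[5.3852, -0.9285, 2.5997], [0.0000, 3.6246, 2.3213], [0.0000, 0.0000, 2.2030]]

e_1 = a_1/‖a_1‖ = (4, 2, -3)/5.3852 = (0.7428, 0.3714, -0.5571).
r_{12} = e_1·a_2 = -0.9285.
u_2 = a_2 + 0.9285·e_1 = (-2.3103, 2.3448, -1.5172).
‖u_2‖ = 3.6246, so e_2 = (-0.6374, 0.6469, -0.4186).
r_{13} = e_1·a_3 = 2.5997; r_{23} = e_2·a_3 = 2.3213.
u_3 = a_3 − 2.5997·e_1 − 2.3213·e_2 = (-0.4514, -1.4672, -1.5801).
‖u_3‖ = 2.2030, so e_3 = (-0.2049, -0.6660, -0.7172).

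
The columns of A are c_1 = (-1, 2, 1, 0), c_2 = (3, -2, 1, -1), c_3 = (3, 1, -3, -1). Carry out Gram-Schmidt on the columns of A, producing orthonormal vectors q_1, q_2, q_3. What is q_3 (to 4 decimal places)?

c_1 = (-1, 2, 1, 0); ‖c_1‖ = 2.4495, so q_1 = (-0.4082, 0.8165, 0.4082, 0.0000).
q_1·c_2 = (-0.4082)·3 + 0.8165·(-2) + 0.4082·1 + 0.0000·(-1) = -2.4495.
u_2 = c_2 + 2.4495·q_1 = (2.0000, 0.0000, 2.0000, -1.0000).
‖u_2‖ = 3.0000, so q_2 = (0.6667, 0.0000, 0.6667, -0.3333).
q_1·c_3 = (-0.4082)·3 + 0.8165·1 + 0.4082·(-3) + 0.0000·(-1) = -1.6330; q_2·c_3 = 0.6667·3 + 0.0000·1 + 0.6667·(-3) + (-0.3333)·(-1) = 0.3333.
u_3 = c_3 + 1.6330·q_1 − 0.3333·q_2 = (2.1111, 2.3333, -2.5556, -0.8889).
‖u_3‖ = 4.1500, so q_3 = (0.5087, 0.5623, -0.6158, -0.2142).

q_3 = (0.5087, 0.5623, -0.6158, -0.2142)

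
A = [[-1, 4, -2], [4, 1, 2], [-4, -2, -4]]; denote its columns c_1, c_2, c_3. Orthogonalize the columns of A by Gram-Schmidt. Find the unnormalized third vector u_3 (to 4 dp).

u_3 = (-0.2544, -1.1447, -1.0811)

c_1 = (-1, 4, -4); ‖c_1‖ = 5.7446, so q_1 = (-0.1741, 0.6963, -0.6963).
q_1·c_2 = (-0.1741)·4 + 0.6963·1 + (-0.6963)·(-2) = 1.3926.
u_2 = c_2 − 1.3926·q_1 = (4.2424, 0.0303, -1.0303).
‖u_2‖ = 4.3658, so q_2 = (0.9717, 0.0069, -0.2360).
q_1·c_3 = (-0.1741)·(-2) + 0.6963·2 + (-0.6963)·(-4) = 4.5260; q_2·c_3 = 0.9717·(-2) + 0.0069·2 + (-0.2360)·(-4) = -0.9856.
u_3 = c_3 − 4.5260·q_1 + 0.9856·q_2 = (-0.2544, -1.1447, -1.0811).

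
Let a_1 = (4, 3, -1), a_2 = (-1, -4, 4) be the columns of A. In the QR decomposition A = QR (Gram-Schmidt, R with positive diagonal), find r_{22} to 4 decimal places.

e_1 = a_1/‖a_1‖ = (4, 3, -1)/5.0990 = (0.7845, 0.5883, -0.1961).
r_{12} = e_1·a_2 = -3.9223.
u_2 = a_2 + 3.9223·e_1 = (2.0769, -1.6923, 3.2308).
r_{22} = ‖u_2‖ = 4.1971.

r_{22} = 4.1971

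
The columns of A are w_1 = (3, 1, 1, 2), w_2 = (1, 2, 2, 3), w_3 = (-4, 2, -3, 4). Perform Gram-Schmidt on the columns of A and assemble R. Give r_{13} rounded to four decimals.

r_{13} = -1.2910

w_1 = (3, 1, 1, 2); ‖w_1‖ = 3.8730, so e_1 = (0.7746, 0.2582, 0.2582, 0.5164).
r_{13} = e_1·w_3 = -1.2910.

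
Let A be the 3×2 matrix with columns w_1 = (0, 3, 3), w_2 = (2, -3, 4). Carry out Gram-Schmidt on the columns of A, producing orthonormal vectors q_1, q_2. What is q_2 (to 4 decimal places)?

q_2 = (0.3746, -0.6556, 0.6556)

w_1 = (0, 3, 3); ‖w_1‖ = 4.2426, so q_1 = (0.0000, 0.7071, 0.7071).
q_1·w_2 = 0.0000·2 + 0.7071·(-3) + 0.7071·4 = 0.7071.
u_2 = w_2 − 0.7071·q_1 = (2.0000, -3.5000, 3.5000).
‖u_2‖ = 5.3385, so q_2 = (0.3746, -0.6556, 0.6556).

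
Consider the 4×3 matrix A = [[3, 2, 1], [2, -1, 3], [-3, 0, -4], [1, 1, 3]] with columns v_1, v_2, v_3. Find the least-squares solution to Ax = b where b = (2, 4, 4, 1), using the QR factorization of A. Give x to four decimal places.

x = (0.4025, -0.0879, -0.2424)

e_1 = v_1/‖v_1‖ = (3, 2, -3, 1)/4.7958 = (0.6255, 0.4170, -0.6255, 0.2085).
r_{12} = e_1·v_2 = 1.0426.
u_2 = v_2 − 1.0426·e_1 = (1.3478, -1.4348, 0.6522, 0.7826).
‖u_2‖ = 2.2165, so e_2 = (0.6081, -0.6473, 0.2942, 0.3531).
r_{13} = e_1·v_3 = 5.0043; r_{23} = e_2·v_3 = -1.4515.
u_3 = v_3 − 5.0043·e_1 + 1.4515·e_2 = (-1.2478, -0.0265, -0.4425, 2.4690).
‖u_3‖ = 2.8017, so e_3 = (-0.4454, -0.0095, -0.1579, 0.8813).
Qᵀb = (0.6255, 0.1569, -0.6791).
Back-substitute: x_3 = -0.6791/2.8017 = -0.2424.
x_2 = (0.1569 + 1.4515·(-0.2424))/2.2165 = -0.0879.
x_1 = (0.6255 − 1.0426·(-0.0879) − 5.0043·(-0.2424))/4.7958 = 0.4025.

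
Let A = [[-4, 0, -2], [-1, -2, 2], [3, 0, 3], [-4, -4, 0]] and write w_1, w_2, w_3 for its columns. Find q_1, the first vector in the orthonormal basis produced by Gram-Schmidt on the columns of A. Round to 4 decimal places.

q_1 = w_1/‖w_1‖ = (-4, -1, 3, -4)/6.4807 = (-0.6172, -0.1543, 0.4629, -0.6172).

q_1 = (-0.6172, -0.1543, 0.4629, -0.6172)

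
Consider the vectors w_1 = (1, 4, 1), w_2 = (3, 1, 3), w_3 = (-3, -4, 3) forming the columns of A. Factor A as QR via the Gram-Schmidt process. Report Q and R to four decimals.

Q = [[0.2357, 0.6667, -0.7071], [0.9428, -0.3333, 0.0000], [0.2357, 0.6667, 0.7071]], R = [[4.2426, 2.3570, -3.7712], [0.0000, 3.6667, 1.3333], [0.0000, 0.0000, 4.2426]]

w_1 = (1, 4, 1); ‖w_1‖ = 4.2426, so q_1 = (0.2357, 0.9428, 0.2357).
q_1·w_2 = 0.2357·3 + 0.9428·1 + 0.2357·3 = 2.3570.
u_2 = w_2 − 2.3570·q_1 = (2.4444, -1.2222, 2.4444).
‖u_2‖ = 3.6667, so q_2 = (0.6667, -0.3333, 0.6667).
q_1·w_3 = 0.2357·(-3) + 0.9428·(-4) + 0.2357·3 = -3.7712; q_2·w_3 = 0.6667·(-3) + (-0.3333)·(-4) + 0.6667·3 = 1.3333.
u_3 = w_3 + 3.7712·q_1 − 1.3333·q_2 = (-3.0000, 0.0000, 3.0000).
‖u_3‖ = 4.2426, so q_3 = (-0.7071, 0.0000, 0.7071).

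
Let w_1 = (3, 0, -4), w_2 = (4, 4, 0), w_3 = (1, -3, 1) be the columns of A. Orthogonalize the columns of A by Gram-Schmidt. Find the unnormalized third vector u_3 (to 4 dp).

q_1 = w_1/‖w_1‖ = (3, 0, -4)/5.0000 = (0.6000, 0.0000, -0.8000).
r_{12} = q_1·w_2 = 2.4000.
u_2 = w_2 − 2.4000·q_1 = (2.5600, 4.0000, 1.9200).
‖u_2‖ = 5.1225, so q_2 = (0.4998, 0.7809, 0.3748).
r_{13} = q_1·w_3 = -0.2000; r_{23} = q_2·w_3 = -1.4680.
u_3 = w_3 + 0.2000·q_1 + 1.4680·q_2 = (1.8537, -1.8537, 1.3902).

u_3 = (1.8537, -1.8537, 1.3902)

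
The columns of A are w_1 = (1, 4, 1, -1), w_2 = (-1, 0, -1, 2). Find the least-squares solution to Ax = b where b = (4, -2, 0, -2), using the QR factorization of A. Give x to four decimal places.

e_1 = w_1/‖w_1‖ = (1, 4, 1, -1)/4.3589 = (0.2294, 0.9177, 0.2294, -0.2294).
r_{12} = e_1·w_2 = -0.9177.
u_2 = w_2 + 0.9177·e_1 = (-0.7895, 0.8421, -0.7895, 1.7895).
‖u_2‖ = 2.2711, so e_2 = (-0.3476, 0.3708, -0.3476, 0.7879).
Qᵀb = (-0.4588, -3.7079).
Back-substitute: x_2 = -3.7079/2.2711 = -1.6327.
x_1 = (-0.4588 + 0.9177·(-1.6327))/4.3589 = -0.4490.

x = (-0.4490, -1.6327)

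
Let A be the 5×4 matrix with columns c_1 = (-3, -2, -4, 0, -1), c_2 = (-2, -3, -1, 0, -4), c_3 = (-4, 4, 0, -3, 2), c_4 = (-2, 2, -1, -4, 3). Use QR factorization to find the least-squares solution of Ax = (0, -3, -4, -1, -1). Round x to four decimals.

c_1 = (-3, -2, -4, 0, -1); ‖c_1‖ = 5.4772, so q_1 = (-0.5477, -0.3651, -0.7303, 0.0000, -0.1826).
q_1·c_2 = (-0.5477)·(-2) + (-0.3651)·(-3) + (-0.7303)·(-1) + 0.0000·0 + (-0.1826)·(-4) = 3.6515.
u_2 = c_2 − 3.6515·q_1 = (0.0000, -1.6667, 1.6667, 0.0000, -3.3333).
‖u_2‖ = 4.0825, so q_2 = (0.0000, -0.4082, 0.4082, 0.0000, -0.8165).
q_1·c_3 = (-0.5477)·(-4) + (-0.3651)·4 + (-0.7303)·0 + 0.0000·(-3) + (-0.1826)·2 = 0.3651; q_2·c_3 = (0.0000)·(-4) + (-0.4082)·4 + 0.4082·0 + 0.0000·(-3) + (-0.8165)·2 = -3.2660.
u_3 = c_3 − 0.3651·q_1 + 3.2660·q_2 = (-3.8000, 2.8000, 1.6000, -3.0000, -0.6000).
‖u_3‖ = 5.8481, so q_3 = (-0.6498, 0.4788, 0.2736, -0.5130, -0.1026).
q_1·c_4 = (-0.5477)·(-2) + (-0.3651)·2 + (-0.7303)·(-1) + 0.0000·(-4) + (-0.1826)·3 = 0.5477; q_2·c_4 = (0.0000)·(-2) + (-0.4082)·2 + 0.4082·(-1) + 0.0000·(-4) + (-0.8165)·3 = -3.6742; q_3·c_4 = (-0.6498)·(-2) + 0.4788·2 + 0.2736·(-1) + (-0.5130)·(-4) + (-0.1026)·3 = 3.7277.
u_4 = c_4 − 0.5477·q_1 + 3.6742·q_2 − 3.7277·q_3 = (0.7222, -1.0848, -0.1199, -2.0877, 0.4825).
‖u_4‖ = 2.5108, so q_4 = (0.2876, -0.4321, -0.0477, -0.8315, 0.1922).
Qᵀb = (4.1992, 0.4082, -1.9152, 2.1265).
Back-substitute: x_4 = 2.1265/2.5108 = 0.8469.
x_3 = (-1.9152 − 3.7277·0.8469)/5.8481 = -0.8673.
x_2 = (0.4082 + 3.2660·(-0.8673) + 3.6742·0.8469)/4.0825 = 0.1684.
x_1 = (4.1992 − 3.6515·0.1684 − 0.3651·(-0.8673) − 0.5477·0.8469)/5.4772 = 0.6276.

x = (0.6276, 0.1684, -0.8673, 0.8469)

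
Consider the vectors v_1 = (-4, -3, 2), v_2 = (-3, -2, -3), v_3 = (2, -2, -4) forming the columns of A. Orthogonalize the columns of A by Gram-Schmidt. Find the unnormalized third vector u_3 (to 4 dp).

v_1 = (-4, -3, 2); ‖v_1‖ = 5.3852, so e_1 = (-0.7428, -0.5571, 0.3714).
e_1·v_2 = (-0.7428)·(-3) + (-0.5571)·(-2) + 0.3714·(-3) = 2.2283.
u_2 = v_2 − 2.2283·e_1 = (-1.3448, -0.7586, -3.8276).
‖u_2‖ = 4.1273, so e_2 = (-0.3258, -0.1838, -0.9274).
e_1·v_3 = (-0.7428)·2 + (-0.5571)·(-2) + 0.3714·(-4) = -1.8570; e_2·v_3 = (-0.3258)·2 + (-0.1838)·(-2) + (-0.9274)·(-4) = 3.4255.
u_3 = v_3 + 1.8570·e_1 − 3.4255·e_2 = (1.7368, -2.4049, -0.1336).

u_3 = (1.7368, -2.4049, -0.1336)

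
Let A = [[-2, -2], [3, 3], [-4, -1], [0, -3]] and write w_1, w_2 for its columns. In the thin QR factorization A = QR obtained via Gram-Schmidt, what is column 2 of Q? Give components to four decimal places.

q_2 = (-0.2292, 0.3438, 0.3725, -0.8309)

q_1 = w_1/‖w_1‖ = (-2, 3, -4, 0)/5.3852 = (-0.3714, 0.5571, -0.7428, 0.0000).
r_{12} = q_1·w_2 = 3.1568.
u_2 = w_2 − 3.1568·q_1 = (-0.8276, 1.2414, 1.3448, -3.0000).
‖u_2‖ = 3.6103, so q_2 = (-0.2292, 0.3438, 0.3725, -0.8309).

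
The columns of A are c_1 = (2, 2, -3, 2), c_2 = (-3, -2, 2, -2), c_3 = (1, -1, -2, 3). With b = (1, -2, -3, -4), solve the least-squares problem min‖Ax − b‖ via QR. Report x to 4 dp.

x = (1.2303, 1.1273, -0.3576)

e_1 = c_1/‖c_1‖ = (2, 2, -3, 2)/4.5826 = (0.4364, 0.4364, -0.6547, 0.4364).
r_{12} = e_1·c_2 = -4.3644.
u_2 = c_2 + 4.3644·e_1 = (-1.0952, -0.0952, -0.8571, -0.0952).
‖u_2‖ = 1.3973, so e_2 = (-0.7838, -0.0682, -0.6134, -0.0682).
r_{13} = e_1·c_3 = 2.6186; r_{23} = e_2·c_3 = 0.3067.
u_3 = c_3 − 2.6186·e_1 − 0.3067·e_2 = (0.0976, -2.1220, -0.0976, 1.8780).
‖u_3‖ = 2.8370, so e_3 = (0.0344, -0.7479, -0.0344, 0.6620).
Qᵀb = (-0.2182, 1.4654, -1.0145).
Back-substitute: x_3 = -1.0145/2.8370 = -0.3576.
x_2 = (1.4654 − 0.3067·(-0.3576))/1.3973 = 1.1273.
x_1 = (-0.2182 + 4.3644·1.1273 − 2.6186·(-0.3576))/4.5826 = 1.2303.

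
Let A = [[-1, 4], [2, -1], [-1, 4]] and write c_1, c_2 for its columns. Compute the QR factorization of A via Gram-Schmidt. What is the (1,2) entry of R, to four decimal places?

c_1 = (-1, 2, -1); ‖c_1‖ = 2.4495, so q_1 = (-0.4082, 0.8165, -0.4082).
r_{12} = q_1·c_2 = -4.0825.

r_{12} = -4.0825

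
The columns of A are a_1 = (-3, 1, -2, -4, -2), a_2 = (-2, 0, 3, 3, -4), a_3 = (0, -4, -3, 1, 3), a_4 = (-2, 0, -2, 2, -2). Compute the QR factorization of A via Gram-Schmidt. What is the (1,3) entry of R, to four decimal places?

r_{13} = -1.3720

a_1 = (-3, 1, -2, -4, -2); ‖a_1‖ = 5.8310, so q_1 = (-0.5145, 0.1715, -0.3430, -0.6860, -0.3430).
r_{13} = q_1·a_3 = -1.3720.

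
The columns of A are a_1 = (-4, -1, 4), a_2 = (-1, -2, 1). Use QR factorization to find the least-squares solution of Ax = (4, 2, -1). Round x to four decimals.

a_1 = (-4, -1, 4); ‖a_1‖ = 5.7446, so q_1 = (-0.6963, -0.1741, 0.6963).
q_1·a_2 = (-0.6963)·(-1) + (-0.1741)·(-2) + 0.6963·1 = 1.7408.
u_2 = a_2 − 1.7408·q_1 = (0.2121, -1.6970, -0.2121).
‖u_2‖ = 1.7233, so q_2 = (0.1231, -0.9847, -0.1231).
Qᵀb = (-3.8297, -1.3540).
Back-substitute: x_2 = -1.3540/1.7233 = -0.7857.
x_1 = (-3.8297 − 1.7408·(-0.7857))/5.7446 = -0.4286.

x = (-0.4286, -0.7857)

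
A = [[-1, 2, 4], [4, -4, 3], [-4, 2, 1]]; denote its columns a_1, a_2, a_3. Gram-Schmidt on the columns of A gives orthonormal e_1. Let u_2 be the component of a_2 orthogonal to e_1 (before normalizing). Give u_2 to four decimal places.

u_2 = (1.2121, -0.8485, -1.1515)

a_1 = (-1, 4, -4); ‖a_1‖ = 5.7446, so e_1 = (-0.1741, 0.6963, -0.6963).
e_1·a_2 = (-0.1741)·2 + 0.6963·(-4) + (-0.6963)·2 = -4.5260.
u_2 = a_2 + 4.5260·e_1 = (1.2121, -0.8485, -1.1515).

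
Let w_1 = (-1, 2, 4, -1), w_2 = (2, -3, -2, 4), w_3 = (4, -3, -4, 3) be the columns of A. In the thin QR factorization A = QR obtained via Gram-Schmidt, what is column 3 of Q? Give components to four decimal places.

e_3 = (0.9334, 0.2383, 0.0483, -0.2639)

w_1 = (-1, 2, 4, -1); ‖w_1‖ = 4.6904, so e_1 = (-0.2132, 0.4264, 0.8528, -0.2132).
e_1·w_2 = (-0.2132)·2 + 0.4264·(-3) + 0.8528·(-2) + (-0.2132)·4 = -4.2640.
u_2 = w_2 + 4.2640·e_1 = (1.0909, -1.1818, 1.6364, 3.0909).
‖u_2‖ = 3.8494, so e_2 = (0.2834, -0.3070, 0.4251, 0.8030).
e_1·w_3 = (-0.2132)·4 + 0.4264·(-3) + 0.8528·(-4) + (-0.2132)·3 = -6.1828; e_2·w_3 = 0.2834·4 + (-0.3070)·(-3) + 0.4251·(-4) + 0.8030·3 = 2.7631.
u_3 = w_3 + 6.1828·e_1 − 2.7631·e_2 = (1.8988, 0.4847, 0.0982, -0.5368).
‖u_3‖ = 2.0342, so e_3 = (0.9334, 0.2383, 0.0483, -0.2639).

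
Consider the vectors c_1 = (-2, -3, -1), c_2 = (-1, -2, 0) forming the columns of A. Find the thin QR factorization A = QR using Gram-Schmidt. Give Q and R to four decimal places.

c_1 = (-2, -3, -1); ‖c_1‖ = 3.7417, so q_1 = (-0.5345, -0.8018, -0.2673).
q_1·c_2 = (-0.5345)·(-1) + (-0.8018)·(-2) + (-0.2673)·0 = 2.1381.
u_2 = c_2 − 2.1381·q_1 = (0.1429, -0.2857, 0.5714).
‖u_2‖ = 0.6547, so q_2 = (0.2182, -0.4364, 0.8729).

Q = [[-0.5345, 0.2182], [-0.8018, -0.4364], [-0.2673, 0.8729]], R = [[3.7417, 2.1381], [0.0000, 0.6547]]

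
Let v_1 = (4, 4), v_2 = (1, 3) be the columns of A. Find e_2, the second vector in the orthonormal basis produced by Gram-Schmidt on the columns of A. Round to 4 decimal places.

e_2 = (-0.7071, 0.7071)

v_1 = (4, 4); ‖v_1‖ = 5.6569, so e_1 = (0.7071, 0.7071).
e_1·v_2 = 0.7071·1 + 0.7071·3 = 2.8284.
u_2 = v_2 − 2.8284·e_1 = (-1.0000, 1.0000).
‖u_2‖ = 1.4142, so e_2 = (-0.7071, 0.7071).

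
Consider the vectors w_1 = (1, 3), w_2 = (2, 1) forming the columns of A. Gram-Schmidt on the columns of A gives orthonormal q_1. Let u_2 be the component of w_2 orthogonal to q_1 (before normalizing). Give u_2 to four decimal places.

q_1 = w_1/‖w_1‖ = (1, 3)/3.1623 = (0.3162, 0.9487).
r_{12} = q_1·w_2 = 1.5811.
u_2 = w_2 − 1.5811·q_1 = (1.5000, -0.5000).

u_2 = (1.5000, -0.5000)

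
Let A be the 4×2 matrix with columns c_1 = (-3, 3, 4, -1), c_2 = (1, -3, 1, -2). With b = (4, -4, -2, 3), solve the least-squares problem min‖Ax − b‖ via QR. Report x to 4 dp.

q_1 = c_1/‖c_1‖ = (-3, 3, 4, -1)/5.9161 = (-0.5071, 0.5071, 0.6761, -0.1690).
r_{12} = q_1·c_2 = -1.0142.
u_2 = c_2 + 1.0142·q_1 = (0.4857, -2.4857, 1.6857, -2.1714).
‖u_2‖ = 3.7378, so q_2 = (0.1299, -0.6650, 0.4510, -0.5809).
Qᵀb = (-5.9161, 0.5351).
Back-substitute: x_2 = 0.5351/3.7378 = 0.1431.
x_1 = (-5.9161 + 1.0142·0.1431)/5.9161 = -0.9755.

x = (-0.9755, 0.1431)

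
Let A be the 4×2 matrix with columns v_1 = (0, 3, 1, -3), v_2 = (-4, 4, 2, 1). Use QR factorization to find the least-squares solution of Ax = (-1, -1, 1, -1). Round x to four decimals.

q_1 = v_1/‖v_1‖ = (0, 3, 1, -3)/4.3589 = (0.0000, 0.6882, 0.2294, -0.6882).
r_{12} = q_1·v_2 = 2.5236.
u_2 = v_2 − 2.5236·q_1 = (-4.0000, 2.2632, 1.4211, 2.7368).
‖u_2‖ = 5.5346, so q_2 = (-0.7227, 0.4089, 0.2568, 0.4945).
Qᵀb = (0.2294, 0.0761).
Back-substitute: x_2 = 0.0761/5.5346 = 0.0137.
x_1 = (0.2294 − 2.5236·0.0137)/4.3589 = 0.0447.

x = (0.0447, 0.0137)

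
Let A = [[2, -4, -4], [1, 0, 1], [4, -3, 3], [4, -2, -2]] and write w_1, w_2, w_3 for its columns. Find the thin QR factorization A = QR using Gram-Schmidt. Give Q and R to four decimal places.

w_1 = (2, 1, 4, 4); ‖w_1‖ = 6.0828, so e_1 = (0.3288, 0.1644, 0.6576, 0.6576).
e_1·w_2 = 0.3288·(-4) + 0.1644·0 + 0.6576·(-3) + 0.6576·(-2) = -4.6032.
u_2 = w_2 + 4.6032·e_1 = (-2.4865, 0.7568, 0.0270, 1.0270).
‖u_2‖ = 2.7948, so e_2 = (-0.8897, 0.2708, 0.0097, 0.3675).
e_1·w_3 = 0.3288·(-4) + 0.1644·1 + 0.6576·3 + 0.6576·(-2) = -0.4932; e_2·w_3 = (-0.8897)·(-4) + 0.2708·1 + 0.0097·3 + 0.3675·(-2) = 3.1236.
u_3 = w_3 + 0.4932·e_1 − 3.1236·e_2 = (-1.0588, 0.2353, 3.2941, -2.8235).
‖u_3‖ = 4.4721, so e_3 = (-0.2368, 0.0526, 0.7366, -0.6314).

Q = [[0.3288, -0.8897, -0.2368], [0.1644, 0.2708, 0.0526], [0.6576, 0.0097, 0.7366], [0.6576, 0.3675, -0.6314]], R = [[6.0828, -4.6032, -0.4932], [0.0000, 2.7948, 3.1236], [0.0000, 0.0000, 4.4721]]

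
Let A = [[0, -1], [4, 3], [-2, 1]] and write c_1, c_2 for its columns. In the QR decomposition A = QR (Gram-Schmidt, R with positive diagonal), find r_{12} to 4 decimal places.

r_{12} = 2.2361

c_1 = (0, 4, -2); ‖c_1‖ = 4.4721, so q_1 = (0.0000, 0.8944, -0.4472).
r_{12} = q_1·c_2 = 2.2361.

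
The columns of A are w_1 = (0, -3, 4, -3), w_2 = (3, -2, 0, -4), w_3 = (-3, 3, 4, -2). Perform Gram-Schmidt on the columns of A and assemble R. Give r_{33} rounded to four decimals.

e_1 = w_1/‖w_1‖ = (0, -3, 4, -3)/5.8310 = (0.0000, -0.5145, 0.6860, -0.5145).
r_{12} = e_1·w_2 = 3.0870.
u_2 = w_2 − 3.0870·e_1 = (3.0000, -0.4118, -2.1176, -2.4118).
‖u_2‖ = 4.4125, so e_2 = (0.6799, -0.0933, -0.4799, -0.5466).
r_{13} = e_1·w_3 = 2.2295; r_{23} = e_2·w_3 = -3.1461.
u_3 = w_3 − 2.2295·e_1 + 3.1461·e_2 = (-0.8610, 3.8535, 0.9607, -2.5725).
r_{33} = ‖u_3‖ = 4.8095.

r_{33} = 4.8095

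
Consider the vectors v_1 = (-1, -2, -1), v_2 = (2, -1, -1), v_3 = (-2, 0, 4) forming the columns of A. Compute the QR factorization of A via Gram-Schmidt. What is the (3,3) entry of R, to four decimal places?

q_1 = v_1/‖v_1‖ = (-1, -2, -1)/2.4495 = (-0.4082, -0.8165, -0.4082).
r_{12} = q_1·v_2 = 0.4082.
u_2 = v_2 − 0.4082·q_1 = (2.1667, -0.6667, -0.8333).
‖u_2‖ = 2.4152, so q_2 = (0.8971, -0.2760, -0.3450).
r_{13} = q_1·v_3 = -0.8165; r_{23} = q_2·v_3 = -3.1743.
u_3 = v_3 + 0.8165·q_1 + 3.1743·q_2 = (0.5143, -1.5429, 2.5714).
r_{33} = ‖u_3‖ = 3.0426.

r_{33} = 3.0426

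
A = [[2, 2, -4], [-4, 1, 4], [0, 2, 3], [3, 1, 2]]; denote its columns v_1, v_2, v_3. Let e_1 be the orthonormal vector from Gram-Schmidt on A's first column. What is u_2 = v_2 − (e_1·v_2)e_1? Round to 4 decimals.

v_1 = (2, -4, 0, 3); ‖v_1‖ = 5.3852, so e_1 = (0.3714, -0.7428, 0.0000, 0.5571).
e_1·v_2 = 0.3714·2 + (-0.7428)·1 + 0.0000·2 + 0.5571·1 = 0.5571.
u_2 = v_2 − 0.5571·e_1 = (1.7931, 1.4138, 2.0000, 0.6897).

u_2 = (1.7931, 1.4138, 2.0000, 0.6897)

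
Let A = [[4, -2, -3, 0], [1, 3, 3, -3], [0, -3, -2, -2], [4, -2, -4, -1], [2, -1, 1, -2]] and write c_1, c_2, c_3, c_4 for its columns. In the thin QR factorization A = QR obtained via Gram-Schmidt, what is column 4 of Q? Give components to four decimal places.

q_4 = (0.3361, -0.5668, -0.6612, -0.2958, 0.2028)

q_1 = c_1/‖c_1‖ = (4, 1, 0, 4, 2)/6.0828 = (0.6576, 0.1644, 0.0000, 0.6576, 0.3288).
r_{12} = q_1·c_2 = -2.4660.
u_2 = c_2 + 2.4660·q_1 = (-0.3784, 3.4054, -3.0000, -0.3784, -0.1892).
‖u_2‖ = 4.5737, so q_2 = (-0.0827, 0.7446, -0.6559, -0.0827, -0.0414).
r_{13} = q_1·c_3 = -3.7812; r_{23} = q_2·c_3 = 4.0833.
u_3 = c_3 + 3.7812·q_1 − 4.0833·q_2 = (-0.1757, 0.5814, 0.6783, -1.1757, 2.4121).
‖u_3‖ = 2.8337, so q_3 = (-0.0620, 0.2052, 0.2394, -0.4149, 0.8512).
r_{14} = q_1·c_4 = -1.8084; r_{24} = q_2·c_4 = -0.7564; r_{34} = q_3·c_4 = -2.3818.
u_4 = c_4 + 1.8084·q_1 + 0.7564·q_2 + 2.3818·q_3 = (0.9789, -1.6508, -1.9260, -0.8616, 0.5908).
‖u_4‖ = 2.9128, so q_4 = (0.3361, -0.5668, -0.6612, -0.2958, 0.2028).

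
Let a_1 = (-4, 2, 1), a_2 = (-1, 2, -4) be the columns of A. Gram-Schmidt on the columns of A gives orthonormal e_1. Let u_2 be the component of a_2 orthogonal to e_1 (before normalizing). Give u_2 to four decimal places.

u_2 = (-0.2381, 1.6190, -4.1905)

a_1 = (-4, 2, 1); ‖a_1‖ = 4.5826, so e_1 = (-0.8729, 0.4364, 0.2182).
e_1·a_2 = (-0.8729)·(-1) + 0.4364·2 + 0.2182·(-4) = 0.8729.
u_2 = a_2 − 0.8729·e_1 = (-0.2381, 1.6190, -4.1905).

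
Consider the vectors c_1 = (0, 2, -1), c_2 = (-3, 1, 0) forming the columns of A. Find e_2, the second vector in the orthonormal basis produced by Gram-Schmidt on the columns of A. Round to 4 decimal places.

c_1 = (0, 2, -1); ‖c_1‖ = 2.2361, so e_1 = (0.0000, 0.8944, -0.4472).
e_1·c_2 = 0.0000·(-3) + 0.8944·1 + (-0.4472)·0 = 0.8944.
u_2 = c_2 − 0.8944·e_1 = (-3.0000, 0.2000, 0.4000).
‖u_2‖ = 3.0332, so e_2 = (-0.9891, 0.0659, 0.1319).

e_2 = (-0.9891, 0.0659, 0.1319)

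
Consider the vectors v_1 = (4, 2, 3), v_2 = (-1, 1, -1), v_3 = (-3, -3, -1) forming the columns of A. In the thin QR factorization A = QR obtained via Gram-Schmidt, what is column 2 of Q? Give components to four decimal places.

e_2 = (-0.2122, 0.9197, -0.3302)

v_1 = (4, 2, 3); ‖v_1‖ = 5.3852, so e_1 = (0.7428, 0.3714, 0.5571).
e_1·v_2 = 0.7428·(-1) + 0.3714·1 + 0.5571·(-1) = -0.9285.
u_2 = v_2 + 0.9285·e_1 = (-0.3103, 1.3448, -0.4828).
‖u_2‖ = 1.4622, so e_2 = (-0.2122, 0.9197, -0.3302).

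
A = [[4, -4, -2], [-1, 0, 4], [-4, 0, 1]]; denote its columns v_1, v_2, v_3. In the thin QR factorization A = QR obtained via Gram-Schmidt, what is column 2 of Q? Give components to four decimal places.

v_1 = (4, -1, -4); ‖v_1‖ = 5.7446, so q_1 = (0.6963, -0.1741, -0.6963).
q_1·v_2 = 0.6963·(-4) + (-0.1741)·0 + (-0.6963)·0 = -2.7852.
u_2 = v_2 + 2.7852·q_1 = (-2.0606, -0.4848, -1.9394).
‖u_2‖ = 2.8710, so q_2 = (-0.7177, -0.1689, -0.6755).

q_2 = (-0.7177, -0.1689, -0.6755)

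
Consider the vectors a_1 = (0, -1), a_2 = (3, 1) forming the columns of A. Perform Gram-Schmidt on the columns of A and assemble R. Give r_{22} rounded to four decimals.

r_{22} = 3.0000

e_1 = a_1/‖a_1‖ = (0, -1)/1.0000 = (0.0000, -1.0000).
r_{12} = e_1·a_2 = -1.0000.
u_2 = a_2 + 1.0000·e_1 = (3.0000, 0.0000).
r_{22} = ‖u_2‖ = 3.0000.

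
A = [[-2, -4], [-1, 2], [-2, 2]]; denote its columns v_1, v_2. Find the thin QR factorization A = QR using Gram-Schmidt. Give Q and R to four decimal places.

Q = [[-0.6667, -0.7326], [-0.3333, 0.4579], [-0.6667, 0.5037]], R = [[3.0000, 0.6667], [0.0000, 4.8534]]

v_1 = (-2, -1, -2); ‖v_1‖ = 3.0000, so q_1 = (-0.6667, -0.3333, -0.6667).
q_1·v_2 = (-0.6667)·(-4) + (-0.3333)·2 + (-0.6667)·2 = 0.6667.
u_2 = v_2 − 0.6667·q_1 = (-3.5556, 2.2222, 2.4444).
‖u_2‖ = 4.8534, so q_2 = (-0.7326, 0.4579, 0.5037).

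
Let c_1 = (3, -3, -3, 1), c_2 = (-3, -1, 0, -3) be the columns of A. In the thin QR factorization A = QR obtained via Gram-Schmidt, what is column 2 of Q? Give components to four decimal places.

q_2 = (-0.5072, -0.4894, -0.2403, -0.6674)

c_1 = (3, -3, -3, 1); ‖c_1‖ = 5.2915, so q_1 = (0.5669, -0.5669, -0.5669, 0.1890).
q_1·c_2 = 0.5669·(-3) + (-0.5669)·(-1) + (-0.5669)·0 + 0.1890·(-3) = -1.7008.
u_2 = c_2 + 1.7008·q_1 = (-2.0357, -1.9643, -0.9643, -2.6786).
‖u_2‖ = 4.0134, so q_2 = (-0.5072, -0.4894, -0.2403, -0.6674).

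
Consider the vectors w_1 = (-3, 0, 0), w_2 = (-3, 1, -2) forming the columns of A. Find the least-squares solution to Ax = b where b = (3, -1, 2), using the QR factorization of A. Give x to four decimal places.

x = (0.0000, -1.0000)

w_1 = (-3, 0, 0); ‖w_1‖ = 3.0000, so e_1 = (-1.0000, 0.0000, 0.0000).
e_1·w_2 = (-1.0000)·(-3) + 0.0000·1 + 0.0000·(-2) = 3.0000.
u_2 = w_2 − 3.0000·e_1 = (0.0000, 1.0000, -2.0000).
‖u_2‖ = 2.2361, so e_2 = (0.0000, 0.4472, -0.8944).
Qᵀb = (-3.0000, -2.2361).
Back-substitute: x_2 = -2.2361/2.2361 = -1.0000.
x_1 = (-3.0000 − 3.0000·(-1.0000))/3.0000 = 0.0000.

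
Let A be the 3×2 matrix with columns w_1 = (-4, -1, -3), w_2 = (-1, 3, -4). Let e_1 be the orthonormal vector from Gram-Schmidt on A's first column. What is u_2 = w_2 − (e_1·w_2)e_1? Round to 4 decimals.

u_2 = (1.0000, 3.5000, -2.5000)

w_1 = (-4, -1, -3); ‖w_1‖ = 5.0990, so e_1 = (-0.7845, -0.1961, -0.5883).
e_1·w_2 = (-0.7845)·(-1) + (-0.1961)·3 + (-0.5883)·(-4) = 2.5495.
u_2 = w_2 − 2.5495·e_1 = (1.0000, 3.5000, -2.5000).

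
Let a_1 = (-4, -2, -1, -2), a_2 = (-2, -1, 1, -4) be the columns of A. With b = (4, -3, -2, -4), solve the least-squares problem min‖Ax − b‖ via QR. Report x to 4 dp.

x = (-0.5862, 0.8621)

a_1 = (-4, -2, -1, -2); ‖a_1‖ = 5.0000, so e_1 = (-0.8000, -0.4000, -0.2000, -0.4000).
e_1·a_2 = (-0.8000)·(-2) + (-0.4000)·(-1) + (-0.2000)·1 + (-0.4000)·(-4) = 3.4000.
u_2 = a_2 − 3.4000·e_1 = (0.7200, 0.3600, 1.6800, -2.6400).
‖u_2‖ = 3.2311, so e_2 = (0.2228, 0.1114, 0.5199, -0.8171).
Qᵀb = (0.0000, 2.7854).
Back-substitute: x_2 = 2.7854/3.2311 = 0.8621.
x_1 = (0.0000 − 3.4000·0.8621)/5.0000 = -0.5862.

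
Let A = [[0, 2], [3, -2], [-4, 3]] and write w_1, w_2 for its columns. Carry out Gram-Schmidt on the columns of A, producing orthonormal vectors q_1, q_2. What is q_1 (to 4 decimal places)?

w_1 = (0, 3, -4); ‖w_1‖ = 5.0000, so q_1 = (0.0000, 0.6000, -0.8000).

q_1 = (0.0000, 0.6000, -0.8000)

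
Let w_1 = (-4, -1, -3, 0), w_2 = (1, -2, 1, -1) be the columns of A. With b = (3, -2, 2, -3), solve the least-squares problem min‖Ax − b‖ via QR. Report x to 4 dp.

w_1 = (-4, -1, -3, 0); ‖w_1‖ = 5.0990, so q_1 = (-0.7845, -0.1961, -0.5883, 0.0000).
q_1·w_2 = (-0.7845)·1 + (-0.1961)·(-2) + (-0.5883)·1 + 0.0000·(-1) = -0.9806.
u_2 = w_2 + 0.9806·q_1 = (0.2308, -2.1923, 0.4231, -1.0000).
‖u_2‖ = 2.4573, so q_2 = (0.0939, -0.8922, 0.1722, -0.4069).
Qᵀb = (-3.1379, 3.6312).
Back-substitute: x_2 = 3.6312/2.4573 = 1.4777.
x_1 = (-3.1379 + 0.9806·1.4777)/5.0990 = -0.3312.

x = (-0.3312, 1.4777)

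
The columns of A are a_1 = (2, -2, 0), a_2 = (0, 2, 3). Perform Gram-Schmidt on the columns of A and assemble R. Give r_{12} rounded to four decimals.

a_1 = (2, -2, 0); ‖a_1‖ = 2.8284, so e_1 = (0.7071, -0.7071, 0.0000).
r_{12} = e_1·a_2 = -1.4142.

r_{12} = -1.4142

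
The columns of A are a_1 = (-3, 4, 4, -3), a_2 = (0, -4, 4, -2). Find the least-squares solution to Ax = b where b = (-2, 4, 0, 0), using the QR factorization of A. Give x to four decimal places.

x = (0.5034, -0.5283)

q_1 = a_1/‖a_1‖ = (-3, 4, 4, -3)/7.0711 = (-0.4243, 0.5657, 0.5657, -0.4243).
r_{12} = q_1·a_2 = 0.8485.
u_2 = a_2 − 0.8485·q_1 = (0.3600, -4.4800, 3.5200, -1.6400).
‖u_2‖ = 5.9397, so q_2 = (0.0606, -0.7542, 0.5926, -0.2761).
Qᵀb = (3.1113, -3.1382).
Back-substitute: x_2 = -3.1382/5.9397 = -0.5283.
x_1 = (3.1113 − 0.8485·(-0.5283))/7.0711 = 0.5034.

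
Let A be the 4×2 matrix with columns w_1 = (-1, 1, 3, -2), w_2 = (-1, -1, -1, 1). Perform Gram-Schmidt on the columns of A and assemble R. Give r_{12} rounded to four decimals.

w_1 = (-1, 1, 3, -2); ‖w_1‖ = 3.8730, so e_1 = (-0.2582, 0.2582, 0.7746, -0.5164).
r_{12} = e_1·w_2 = -1.2910.

r_{12} = -1.2910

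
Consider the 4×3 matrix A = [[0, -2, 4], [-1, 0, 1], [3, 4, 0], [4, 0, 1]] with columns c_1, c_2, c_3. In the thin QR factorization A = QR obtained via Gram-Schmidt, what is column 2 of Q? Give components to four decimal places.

q_1 = c_1/‖c_1‖ = (0, -1, 3, 4)/5.0990 = (0.0000, -0.1961, 0.5883, 0.7845).
r_{12} = q_1·c_2 = 2.3534.
u_2 = c_2 − 2.3534·q_1 = (-2.0000, 0.4615, 2.6154, -1.8462).
‖u_2‖ = 3.8028, so q_2 = (-0.5259, 0.1214, 0.6877, -0.4855).

q_2 = (-0.5259, 0.1214, 0.6877, -0.4855)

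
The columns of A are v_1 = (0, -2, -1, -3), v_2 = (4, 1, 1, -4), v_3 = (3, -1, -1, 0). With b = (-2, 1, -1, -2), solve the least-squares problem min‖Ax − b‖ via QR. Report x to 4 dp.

x = (0.4536, 0.1047, -0.7644)

q_1 = v_1/‖v_1‖ = (0, -2, -1, -3)/3.7417 = (0.0000, -0.5345, -0.2673, -0.8018).
r_{12} = q_1·v_2 = 2.4054.
u_2 = v_2 − 2.4054·q_1 = (4.0000, 2.2857, 1.6429, -2.0714).
‖u_2‖ = 5.3117, so q_2 = (0.7531, 0.4303, 0.3093, -0.3900).
r_{13} = q_1·v_3 = 0.8018; r_{23} = q_2·v_3 = 1.5196.
u_3 = v_3 − 0.8018·q_1 − 1.5196·q_2 = (1.8557, -1.2253, -1.2557, 1.2354).
‖u_3‖ = 2.8369, so q_3 = (0.6541, -0.4319, -0.4426, 0.4355).
Qᵀb = (1.3363, -0.6051, -2.1685).
Back-substitute: x_3 = -2.1685/2.8369 = -0.7644.
x_2 = (-0.6051 − 1.5196·(-0.7644))/5.3117 = 0.1047.
x_1 = (1.3363 − 2.4054·0.1047 − 0.8018·(-0.7644))/3.7417 = 0.4536.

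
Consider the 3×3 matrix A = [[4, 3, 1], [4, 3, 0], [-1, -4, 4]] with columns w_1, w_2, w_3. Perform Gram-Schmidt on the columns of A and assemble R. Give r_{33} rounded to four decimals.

q_1 = w_1/‖w_1‖ = (4, 4, -1)/5.7446 = (0.6963, 0.6963, -0.1741).
r_{12} = q_1·w_2 = 4.8742.
u_2 = w_2 − 4.8742·q_1 = (-0.3939, -0.3939, -3.1515).
‖u_2‖ = 3.2004, so q_2 = (-0.1231, -0.1231, -0.9847).
r_{13} = q_1·w_3 = 0.0000; r_{23} = q_2·w_3 = -4.0620.
u_3 = w_3 + 0.0000·q_1 + 4.0620·q_2 = (0.5000, -0.5000, 0.0000).
r_{33} = ‖u_3‖ = 0.7071.

r_{33} = 0.7071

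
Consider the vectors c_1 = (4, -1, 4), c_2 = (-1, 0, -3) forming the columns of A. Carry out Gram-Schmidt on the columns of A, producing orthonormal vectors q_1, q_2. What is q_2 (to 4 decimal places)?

c_1 = (4, -1, 4); ‖c_1‖ = 5.7446, so q_1 = (0.6963, -0.1741, 0.6963).
q_1·c_2 = 0.6963·(-1) + (-0.1741)·0 + 0.6963·(-3) = -2.7852.
u_2 = c_2 + 2.7852·q_1 = (0.9394, -0.4848, -1.0606).
‖u_2‖ = 1.4975, so q_2 = (0.6273, -0.3238, -0.7083).

q_2 = (0.6273, -0.3238, -0.7083)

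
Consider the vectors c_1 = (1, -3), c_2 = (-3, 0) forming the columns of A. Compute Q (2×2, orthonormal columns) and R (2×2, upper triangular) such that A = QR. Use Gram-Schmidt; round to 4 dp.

Q = [[0.3162, -0.9487], [-0.9487, -0.3162]], R = [[3.1623, -0.9487], [0.0000, 2.8460]]

c_1 = (1, -3); ‖c_1‖ = 3.1623, so e_1 = (0.3162, -0.9487).
e_1·c_2 = 0.3162·(-3) + (-0.9487)·0 = -0.9487.
u_2 = c_2 + 0.9487·e_1 = (-2.7000, -0.9000).
‖u_2‖ = 2.8460, so e_2 = (-0.9487, -0.3162).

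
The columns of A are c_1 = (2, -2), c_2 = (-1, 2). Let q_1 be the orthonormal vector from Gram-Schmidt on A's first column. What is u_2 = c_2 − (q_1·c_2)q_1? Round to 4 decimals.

u_2 = (0.5000, 0.5000)

c_1 = (2, -2); ‖c_1‖ = 2.8284, so q_1 = (0.7071, -0.7071).
q_1·c_2 = 0.7071·(-1) + (-0.7071)·2 = -2.1213.
u_2 = c_2 + 2.1213·q_1 = (0.5000, 0.5000).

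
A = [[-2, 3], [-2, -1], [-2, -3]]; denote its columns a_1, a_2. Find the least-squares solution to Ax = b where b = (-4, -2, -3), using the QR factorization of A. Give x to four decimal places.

x = (1.5357, -0.2143)

e_1 = a_1/‖a_1‖ = (-2, -2, -2)/3.4641 = (-0.5774, -0.5774, -0.5774).
r_{12} = e_1·a_2 = 0.5774.
u_2 = a_2 − 0.5774·e_1 = (3.3333, -0.6667, -2.6667).
‖u_2‖ = 4.3205, so e_2 = (0.7715, -0.1543, -0.6172).
Qᵀb = (5.1962, -0.9258).
Back-substitute: x_2 = -0.9258/4.3205 = -0.2143.
x_1 = (5.1962 − 0.5774·(-0.2143))/3.4641 = 1.5357.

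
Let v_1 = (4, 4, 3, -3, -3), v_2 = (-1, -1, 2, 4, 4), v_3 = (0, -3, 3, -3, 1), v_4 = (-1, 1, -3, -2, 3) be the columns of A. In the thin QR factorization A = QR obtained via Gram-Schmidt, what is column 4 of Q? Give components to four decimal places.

e_4 = (0.0013, 0.4117, -0.2983, -0.4694, 0.7219)

v_1 = (4, 4, 3, -3, -3); ‖v_1‖ = 7.6811, so e_1 = (0.5208, 0.5208, 0.3906, -0.3906, -0.3906).
e_1·v_2 = 0.5208·(-1) + 0.5208·(-1) + 0.3906·2 + (-0.3906)·4 + (-0.3906)·4 = -3.3849.
u_2 = v_2 + 3.3849·e_1 = (0.7627, 0.7627, 3.3220, 2.6780, 2.6780).
‖u_2‖ = 5.1519, so e_2 = (0.1480, 0.1480, 0.6448, 0.5198, 0.5198).
e_1·v_3 = 0.5208·0 + 0.5208·(-3) + 0.3906·3 + (-0.3906)·(-3) + (-0.3906)·1 = 0.3906; e_2·v_3 = 0.1480·0 + 0.1480·(-3) + 0.6448·3 + 0.5198·(-3) + 0.5198·1 = 0.4507.
u_3 = v_3 − 0.3906·e_1 − 0.4507·e_2 = (-0.2701, -3.2701, 2.5568, -3.0817, 0.9183).
‖u_3‖ = 5.2578, so e_3 = (-0.0514, -0.6220, 0.4863, -0.5861, 0.1746).
e_1·v_4 = 0.5208·(-1) + 0.5208·1 + 0.3906·(-3) + (-0.3906)·(-2) + (-0.3906)·3 = -1.5623; e_2·v_4 = 0.1480·(-1) + 0.1480·1 + 0.6448·(-3) + 0.5198·(-2) + 0.5198·3 = -1.4146; e_3·v_4 = (-0.0514)·(-1) + (-0.6220)·1 + 0.4863·(-3) + (-0.5861)·(-2) + 0.1746·3 = -0.3333.
u_4 = v_4 + 1.5623·e_1 + 1.4146·e_2 + 0.3333·e_3 = (0.0059, 1.8157, -1.3156, -2.0702, 3.1834).
‖u_4‖ = 4.4099, so e_4 = (0.0013, 0.4117, -0.2983, -0.4694, 0.7219).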